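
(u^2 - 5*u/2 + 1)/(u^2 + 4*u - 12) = (u - 1/2)/(u + 6)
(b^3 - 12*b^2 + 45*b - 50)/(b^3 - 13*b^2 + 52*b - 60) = (b - 5)/(b - 6)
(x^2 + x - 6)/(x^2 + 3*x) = (x - 2)/x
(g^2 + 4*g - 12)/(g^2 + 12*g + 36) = (g - 2)/(g + 6)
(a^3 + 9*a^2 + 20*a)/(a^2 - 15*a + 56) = a*(a^2 + 9*a + 20)/(a^2 - 15*a + 56)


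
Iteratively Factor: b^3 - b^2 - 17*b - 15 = (b + 3)*(b^2 - 4*b - 5) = (b - 5)*(b + 3)*(b + 1)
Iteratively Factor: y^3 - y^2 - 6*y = (y)*(y^2 - y - 6) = y*(y - 3)*(y + 2)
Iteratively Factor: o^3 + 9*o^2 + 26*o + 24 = (o + 4)*(o^2 + 5*o + 6) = (o + 3)*(o + 4)*(o + 2)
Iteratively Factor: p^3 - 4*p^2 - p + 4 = (p - 1)*(p^2 - 3*p - 4) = (p - 1)*(p + 1)*(p - 4)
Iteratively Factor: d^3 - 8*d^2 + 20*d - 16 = (d - 2)*(d^2 - 6*d + 8) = (d - 4)*(d - 2)*(d - 2)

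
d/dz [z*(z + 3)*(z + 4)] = 3*z^2 + 14*z + 12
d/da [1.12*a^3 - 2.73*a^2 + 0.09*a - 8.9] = 3.36*a^2 - 5.46*a + 0.09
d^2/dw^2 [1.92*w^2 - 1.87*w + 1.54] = 3.84000000000000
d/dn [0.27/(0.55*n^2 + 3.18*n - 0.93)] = (-0.297*n - 0.8586)/(0.55*n^2 + 3.18*n - 0.93)^2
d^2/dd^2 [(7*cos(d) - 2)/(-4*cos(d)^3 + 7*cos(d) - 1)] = ((4 - 14*cos(d))*(12*cos(d)^2 - 7)^2*sin(d)^2 + 7*(-4*cos(d) + cos(3*d) + 1)^2*cos(d) + (-4*cos(d) + cos(3*d) + 1)*(-105*(1 - cos(2*d))^2 - 8*cos(d) - 357*cos(2*d)/2 + 18*cos(3*d) + 287/2))/(-4*cos(d) + cos(3*d) + 1)^3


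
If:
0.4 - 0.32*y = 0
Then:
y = 1.25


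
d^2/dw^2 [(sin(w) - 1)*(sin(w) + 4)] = -3*sin(w) + 2*cos(2*w)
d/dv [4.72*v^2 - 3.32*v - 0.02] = 9.44*v - 3.32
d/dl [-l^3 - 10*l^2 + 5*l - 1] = -3*l^2 - 20*l + 5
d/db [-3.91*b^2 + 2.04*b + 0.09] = 2.04 - 7.82*b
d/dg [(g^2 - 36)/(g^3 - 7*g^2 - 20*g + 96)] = (-g^4 + 88*g^2 - 312*g - 720)/(g^6 - 14*g^5 + 9*g^4 + 472*g^3 - 944*g^2 - 3840*g + 9216)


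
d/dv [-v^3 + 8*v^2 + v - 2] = -3*v^2 + 16*v + 1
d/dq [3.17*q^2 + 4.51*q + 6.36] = 6.34*q + 4.51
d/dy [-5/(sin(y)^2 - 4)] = 10*sin(y)*cos(y)/(sin(y)^2 - 4)^2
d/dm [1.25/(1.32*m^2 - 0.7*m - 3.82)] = (0.875 - 3.3*m)/(-1.32*m^2 + 0.7*m + 3.82)^2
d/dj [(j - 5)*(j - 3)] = 2*j - 8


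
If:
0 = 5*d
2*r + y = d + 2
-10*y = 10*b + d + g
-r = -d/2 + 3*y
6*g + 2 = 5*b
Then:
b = 2/5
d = 0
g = 0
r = 6/5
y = -2/5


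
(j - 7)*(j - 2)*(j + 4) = j^3 - 5*j^2 - 22*j + 56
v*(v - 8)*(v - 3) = v^3 - 11*v^2 + 24*v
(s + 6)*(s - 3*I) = s^2 + 6*s - 3*I*s - 18*I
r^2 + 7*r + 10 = (r + 2)*(r + 5)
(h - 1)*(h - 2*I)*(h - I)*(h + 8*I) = h^4 - h^3 + 5*I*h^3 + 22*h^2 - 5*I*h^2 - 22*h - 16*I*h + 16*I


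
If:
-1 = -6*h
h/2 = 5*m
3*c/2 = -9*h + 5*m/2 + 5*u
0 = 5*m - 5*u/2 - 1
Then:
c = -79/36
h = 1/6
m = 1/60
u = -11/30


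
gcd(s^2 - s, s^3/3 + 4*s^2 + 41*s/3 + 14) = 1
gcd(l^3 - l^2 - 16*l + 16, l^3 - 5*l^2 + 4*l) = l^2 - 5*l + 4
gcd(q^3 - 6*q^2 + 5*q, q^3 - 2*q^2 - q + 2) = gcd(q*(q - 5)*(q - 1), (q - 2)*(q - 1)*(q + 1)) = q - 1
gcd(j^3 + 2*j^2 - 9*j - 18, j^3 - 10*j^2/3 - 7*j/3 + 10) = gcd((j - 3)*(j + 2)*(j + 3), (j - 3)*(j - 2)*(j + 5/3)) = j - 3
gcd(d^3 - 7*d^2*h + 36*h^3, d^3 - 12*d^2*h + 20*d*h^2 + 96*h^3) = d^2 - 4*d*h - 12*h^2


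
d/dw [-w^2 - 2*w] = -2*w - 2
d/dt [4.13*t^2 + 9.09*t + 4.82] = 8.26*t + 9.09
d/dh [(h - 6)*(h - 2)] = 2*h - 8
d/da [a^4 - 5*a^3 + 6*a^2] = a*(4*a^2 - 15*a + 12)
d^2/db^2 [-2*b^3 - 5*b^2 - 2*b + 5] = -12*b - 10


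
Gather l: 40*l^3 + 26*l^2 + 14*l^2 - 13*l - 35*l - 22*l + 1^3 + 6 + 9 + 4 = 40*l^3 + 40*l^2 - 70*l + 20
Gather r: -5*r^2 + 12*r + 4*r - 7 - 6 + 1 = -5*r^2 + 16*r - 12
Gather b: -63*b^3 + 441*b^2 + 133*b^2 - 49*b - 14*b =-63*b^3 + 574*b^2 - 63*b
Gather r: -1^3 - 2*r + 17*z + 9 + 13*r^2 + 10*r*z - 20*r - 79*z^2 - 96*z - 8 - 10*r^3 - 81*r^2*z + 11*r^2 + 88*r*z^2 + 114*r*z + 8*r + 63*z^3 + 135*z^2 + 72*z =-10*r^3 + r^2*(24 - 81*z) + r*(88*z^2 + 124*z - 14) + 63*z^3 + 56*z^2 - 7*z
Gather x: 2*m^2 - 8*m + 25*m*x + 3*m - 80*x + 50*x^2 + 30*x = 2*m^2 - 5*m + 50*x^2 + x*(25*m - 50)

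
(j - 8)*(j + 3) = j^2 - 5*j - 24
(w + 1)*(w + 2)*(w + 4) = w^3 + 7*w^2 + 14*w + 8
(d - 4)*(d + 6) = d^2 + 2*d - 24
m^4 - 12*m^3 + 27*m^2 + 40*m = m*(m - 8)*(m - 5)*(m + 1)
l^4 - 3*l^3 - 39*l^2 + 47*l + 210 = (l - 7)*(l - 3)*(l + 2)*(l + 5)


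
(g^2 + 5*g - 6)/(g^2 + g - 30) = (g - 1)/(g - 5)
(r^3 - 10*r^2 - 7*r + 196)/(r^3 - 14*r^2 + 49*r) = (r + 4)/r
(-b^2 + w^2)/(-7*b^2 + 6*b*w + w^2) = (b + w)/(7*b + w)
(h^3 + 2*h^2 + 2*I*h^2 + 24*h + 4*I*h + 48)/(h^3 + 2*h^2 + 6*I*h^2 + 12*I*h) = (h - 4*I)/h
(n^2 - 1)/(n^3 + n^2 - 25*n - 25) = (n - 1)/(n^2 - 25)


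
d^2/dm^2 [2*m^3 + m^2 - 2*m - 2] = 12*m + 2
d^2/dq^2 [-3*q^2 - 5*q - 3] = -6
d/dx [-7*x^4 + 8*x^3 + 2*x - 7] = -28*x^3 + 24*x^2 + 2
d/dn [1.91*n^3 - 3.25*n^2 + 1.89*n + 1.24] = 5.73*n^2 - 6.5*n + 1.89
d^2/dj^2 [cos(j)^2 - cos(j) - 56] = cos(j) - 2*cos(2*j)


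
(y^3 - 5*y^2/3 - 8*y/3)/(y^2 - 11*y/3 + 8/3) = y*(y + 1)/(y - 1)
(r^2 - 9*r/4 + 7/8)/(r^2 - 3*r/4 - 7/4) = (r - 1/2)/(r + 1)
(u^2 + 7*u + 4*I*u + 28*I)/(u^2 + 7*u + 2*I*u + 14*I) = (u + 4*I)/(u + 2*I)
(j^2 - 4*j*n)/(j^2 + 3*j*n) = (j - 4*n)/(j + 3*n)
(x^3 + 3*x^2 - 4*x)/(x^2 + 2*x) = (x^2 + 3*x - 4)/(x + 2)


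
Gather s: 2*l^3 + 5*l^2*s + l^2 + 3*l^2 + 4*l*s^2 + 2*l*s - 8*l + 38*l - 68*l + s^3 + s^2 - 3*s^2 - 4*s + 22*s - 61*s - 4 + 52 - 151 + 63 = 2*l^3 + 4*l^2 - 38*l + s^3 + s^2*(4*l - 2) + s*(5*l^2 + 2*l - 43) - 40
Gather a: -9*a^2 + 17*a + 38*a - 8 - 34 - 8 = -9*a^2 + 55*a - 50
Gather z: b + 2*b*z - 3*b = 2*b*z - 2*b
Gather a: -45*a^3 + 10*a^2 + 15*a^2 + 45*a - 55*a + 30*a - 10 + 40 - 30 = -45*a^3 + 25*a^2 + 20*a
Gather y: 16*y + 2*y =18*y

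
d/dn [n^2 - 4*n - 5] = 2*n - 4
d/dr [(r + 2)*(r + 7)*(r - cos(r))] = (r + 2)*(r + 7)*(sin(r) + 1) + (r + 2)*(r - cos(r)) + (r + 7)*(r - cos(r))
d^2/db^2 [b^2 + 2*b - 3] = 2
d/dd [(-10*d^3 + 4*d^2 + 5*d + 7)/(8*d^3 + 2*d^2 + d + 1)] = 2*(-26*d^4 - 50*d^3 - 102*d^2 - 10*d - 1)/(64*d^6 + 32*d^5 + 20*d^4 + 20*d^3 + 5*d^2 + 2*d + 1)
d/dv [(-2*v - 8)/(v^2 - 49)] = 2*(-v^2 + 2*v*(v + 4) + 49)/(v^2 - 49)^2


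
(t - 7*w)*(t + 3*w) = t^2 - 4*t*w - 21*w^2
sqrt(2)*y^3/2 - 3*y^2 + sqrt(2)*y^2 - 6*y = y*(y - 3*sqrt(2))*(sqrt(2)*y/2 + sqrt(2))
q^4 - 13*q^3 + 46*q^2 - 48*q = q*(q - 8)*(q - 3)*(q - 2)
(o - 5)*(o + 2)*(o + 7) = o^3 + 4*o^2 - 31*o - 70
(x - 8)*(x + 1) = x^2 - 7*x - 8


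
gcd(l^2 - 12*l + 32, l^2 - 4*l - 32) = l - 8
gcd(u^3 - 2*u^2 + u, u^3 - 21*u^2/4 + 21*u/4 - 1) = u - 1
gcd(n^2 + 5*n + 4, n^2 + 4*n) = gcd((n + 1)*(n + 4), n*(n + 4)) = n + 4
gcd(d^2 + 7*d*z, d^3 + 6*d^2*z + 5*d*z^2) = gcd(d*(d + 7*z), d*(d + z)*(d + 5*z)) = d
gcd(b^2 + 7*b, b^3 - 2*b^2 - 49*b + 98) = b + 7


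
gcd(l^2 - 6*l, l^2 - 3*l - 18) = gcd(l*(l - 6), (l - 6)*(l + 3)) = l - 6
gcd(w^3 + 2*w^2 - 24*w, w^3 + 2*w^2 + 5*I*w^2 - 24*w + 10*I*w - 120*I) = w^2 + 2*w - 24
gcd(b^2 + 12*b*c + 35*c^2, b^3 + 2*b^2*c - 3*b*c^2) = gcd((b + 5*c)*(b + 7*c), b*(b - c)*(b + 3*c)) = 1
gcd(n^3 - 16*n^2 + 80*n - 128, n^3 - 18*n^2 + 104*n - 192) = n^2 - 12*n + 32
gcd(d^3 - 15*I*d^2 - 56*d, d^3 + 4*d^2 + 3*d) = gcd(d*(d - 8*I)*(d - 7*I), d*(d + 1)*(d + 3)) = d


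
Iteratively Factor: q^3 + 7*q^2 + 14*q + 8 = (q + 1)*(q^2 + 6*q + 8) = (q + 1)*(q + 2)*(q + 4)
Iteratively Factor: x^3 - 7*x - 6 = (x - 3)*(x^2 + 3*x + 2) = (x - 3)*(x + 2)*(x + 1)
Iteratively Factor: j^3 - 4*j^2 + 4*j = (j)*(j^2 - 4*j + 4) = j*(j - 2)*(j - 2)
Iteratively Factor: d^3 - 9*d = (d)*(d^2 - 9) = d*(d - 3)*(d + 3)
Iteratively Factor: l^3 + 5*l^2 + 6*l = (l + 2)*(l^2 + 3*l) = l*(l + 2)*(l + 3)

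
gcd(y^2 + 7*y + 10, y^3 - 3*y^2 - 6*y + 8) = y + 2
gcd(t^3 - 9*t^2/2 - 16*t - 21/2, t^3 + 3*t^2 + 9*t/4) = t + 3/2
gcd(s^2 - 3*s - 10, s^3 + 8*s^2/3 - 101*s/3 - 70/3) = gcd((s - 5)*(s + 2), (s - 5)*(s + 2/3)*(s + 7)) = s - 5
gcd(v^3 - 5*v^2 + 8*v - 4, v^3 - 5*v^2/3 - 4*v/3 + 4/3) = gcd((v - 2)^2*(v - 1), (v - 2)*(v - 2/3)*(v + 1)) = v - 2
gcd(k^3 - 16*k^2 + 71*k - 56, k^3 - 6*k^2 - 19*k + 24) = k^2 - 9*k + 8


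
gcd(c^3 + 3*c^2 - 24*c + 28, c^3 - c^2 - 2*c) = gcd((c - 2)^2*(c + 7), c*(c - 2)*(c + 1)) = c - 2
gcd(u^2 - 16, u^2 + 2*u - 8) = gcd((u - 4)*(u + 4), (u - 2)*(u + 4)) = u + 4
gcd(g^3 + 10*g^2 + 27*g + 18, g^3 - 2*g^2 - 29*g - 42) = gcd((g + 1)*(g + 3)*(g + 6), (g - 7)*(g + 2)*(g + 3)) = g + 3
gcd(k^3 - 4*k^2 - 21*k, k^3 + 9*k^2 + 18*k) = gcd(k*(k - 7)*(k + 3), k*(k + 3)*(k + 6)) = k^2 + 3*k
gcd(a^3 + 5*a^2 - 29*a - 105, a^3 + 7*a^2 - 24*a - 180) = a - 5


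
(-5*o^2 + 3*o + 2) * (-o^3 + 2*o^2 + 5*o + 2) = 5*o^5 - 13*o^4 - 21*o^3 + 9*o^2 + 16*o + 4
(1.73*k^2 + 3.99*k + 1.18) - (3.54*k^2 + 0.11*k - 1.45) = -1.81*k^2 + 3.88*k + 2.63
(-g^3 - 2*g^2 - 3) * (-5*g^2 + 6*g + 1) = 5*g^5 + 4*g^4 - 13*g^3 + 13*g^2 - 18*g - 3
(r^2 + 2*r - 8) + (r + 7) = r^2 + 3*r - 1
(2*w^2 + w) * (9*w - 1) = 18*w^3 + 7*w^2 - w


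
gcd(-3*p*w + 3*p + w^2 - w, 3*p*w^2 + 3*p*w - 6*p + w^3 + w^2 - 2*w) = w - 1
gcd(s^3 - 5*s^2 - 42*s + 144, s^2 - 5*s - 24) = s - 8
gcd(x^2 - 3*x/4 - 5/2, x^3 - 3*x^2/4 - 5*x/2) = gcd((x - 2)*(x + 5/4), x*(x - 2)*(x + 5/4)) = x^2 - 3*x/4 - 5/2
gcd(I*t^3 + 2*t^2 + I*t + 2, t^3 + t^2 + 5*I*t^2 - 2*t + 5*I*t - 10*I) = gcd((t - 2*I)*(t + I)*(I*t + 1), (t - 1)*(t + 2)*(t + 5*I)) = 1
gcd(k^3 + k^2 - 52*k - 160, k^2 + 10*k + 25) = k + 5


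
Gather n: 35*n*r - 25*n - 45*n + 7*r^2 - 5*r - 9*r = n*(35*r - 70) + 7*r^2 - 14*r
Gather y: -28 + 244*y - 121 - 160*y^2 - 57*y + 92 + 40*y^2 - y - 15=-120*y^2 + 186*y - 72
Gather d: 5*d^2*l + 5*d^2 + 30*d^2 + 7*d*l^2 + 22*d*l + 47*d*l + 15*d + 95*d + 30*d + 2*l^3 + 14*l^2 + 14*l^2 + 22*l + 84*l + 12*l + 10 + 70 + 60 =d^2*(5*l + 35) + d*(7*l^2 + 69*l + 140) + 2*l^3 + 28*l^2 + 118*l + 140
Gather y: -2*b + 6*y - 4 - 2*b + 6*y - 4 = -4*b + 12*y - 8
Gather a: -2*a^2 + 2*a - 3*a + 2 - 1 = -2*a^2 - a + 1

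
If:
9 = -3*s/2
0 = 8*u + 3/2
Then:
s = -6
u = -3/16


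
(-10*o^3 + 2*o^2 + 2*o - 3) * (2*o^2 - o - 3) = -20*o^5 + 14*o^4 + 32*o^3 - 14*o^2 - 3*o + 9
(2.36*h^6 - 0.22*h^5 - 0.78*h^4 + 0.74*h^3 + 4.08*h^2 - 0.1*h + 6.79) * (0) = 0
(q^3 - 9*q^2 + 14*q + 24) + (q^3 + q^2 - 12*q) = 2*q^3 - 8*q^2 + 2*q + 24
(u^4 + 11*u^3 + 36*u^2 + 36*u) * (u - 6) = u^5 + 5*u^4 - 30*u^3 - 180*u^2 - 216*u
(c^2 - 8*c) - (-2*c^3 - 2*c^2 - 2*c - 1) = 2*c^3 + 3*c^2 - 6*c + 1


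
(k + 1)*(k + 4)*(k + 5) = k^3 + 10*k^2 + 29*k + 20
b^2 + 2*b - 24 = (b - 4)*(b + 6)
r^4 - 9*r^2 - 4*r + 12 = (r - 3)*(r - 1)*(r + 2)^2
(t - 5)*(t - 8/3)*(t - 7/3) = t^3 - 10*t^2 + 281*t/9 - 280/9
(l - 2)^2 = l^2 - 4*l + 4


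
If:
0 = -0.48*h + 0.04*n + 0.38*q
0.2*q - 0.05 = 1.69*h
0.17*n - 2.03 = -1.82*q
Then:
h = 0.52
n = -38.19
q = 4.68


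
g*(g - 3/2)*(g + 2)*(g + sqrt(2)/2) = g^4 + g^3/2 + sqrt(2)*g^3/2 - 3*g^2 + sqrt(2)*g^2/4 - 3*sqrt(2)*g/2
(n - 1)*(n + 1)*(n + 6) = n^3 + 6*n^2 - n - 6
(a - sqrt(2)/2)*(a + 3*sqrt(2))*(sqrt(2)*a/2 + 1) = sqrt(2)*a^3/2 + 7*a^2/2 + sqrt(2)*a - 3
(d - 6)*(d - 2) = d^2 - 8*d + 12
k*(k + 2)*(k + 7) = k^3 + 9*k^2 + 14*k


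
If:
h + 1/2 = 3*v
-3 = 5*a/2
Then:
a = -6/5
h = 3*v - 1/2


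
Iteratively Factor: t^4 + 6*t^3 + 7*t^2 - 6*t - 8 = (t - 1)*(t^3 + 7*t^2 + 14*t + 8) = (t - 1)*(t + 2)*(t^2 + 5*t + 4) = (t - 1)*(t + 2)*(t + 4)*(t + 1)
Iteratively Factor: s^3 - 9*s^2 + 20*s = (s - 5)*(s^2 - 4*s) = (s - 5)*(s - 4)*(s)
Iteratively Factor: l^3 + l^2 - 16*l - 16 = (l + 1)*(l^2 - 16) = (l + 1)*(l + 4)*(l - 4)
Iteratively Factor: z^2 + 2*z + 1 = (z + 1)*(z + 1)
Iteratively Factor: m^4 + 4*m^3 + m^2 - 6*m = (m + 2)*(m^3 + 2*m^2 - 3*m) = m*(m + 2)*(m^2 + 2*m - 3) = m*(m - 1)*(m + 2)*(m + 3)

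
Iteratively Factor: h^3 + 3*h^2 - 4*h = (h + 4)*(h^2 - h) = h*(h + 4)*(h - 1)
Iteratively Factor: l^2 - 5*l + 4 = (l - 1)*(l - 4)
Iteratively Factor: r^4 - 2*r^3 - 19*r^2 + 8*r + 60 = (r + 2)*(r^3 - 4*r^2 - 11*r + 30) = (r - 2)*(r + 2)*(r^2 - 2*r - 15) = (r - 2)*(r + 2)*(r + 3)*(r - 5)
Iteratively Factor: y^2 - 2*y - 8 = (y - 4)*(y + 2)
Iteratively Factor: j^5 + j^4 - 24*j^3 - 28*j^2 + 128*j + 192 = (j - 4)*(j^4 + 5*j^3 - 4*j^2 - 44*j - 48) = (j - 4)*(j + 2)*(j^3 + 3*j^2 - 10*j - 24) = (j - 4)*(j + 2)^2*(j^2 + j - 12) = (j - 4)*(j - 3)*(j + 2)^2*(j + 4)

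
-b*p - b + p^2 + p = (-b + p)*(p + 1)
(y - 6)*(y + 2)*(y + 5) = y^3 + y^2 - 32*y - 60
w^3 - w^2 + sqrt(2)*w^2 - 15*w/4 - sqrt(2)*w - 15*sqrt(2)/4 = (w - 5/2)*(w + 3/2)*(w + sqrt(2))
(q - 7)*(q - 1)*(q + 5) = q^3 - 3*q^2 - 33*q + 35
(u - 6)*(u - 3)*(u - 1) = u^3 - 10*u^2 + 27*u - 18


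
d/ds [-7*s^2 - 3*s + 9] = -14*s - 3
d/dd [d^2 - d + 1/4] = 2*d - 1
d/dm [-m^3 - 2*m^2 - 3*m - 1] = -3*m^2 - 4*m - 3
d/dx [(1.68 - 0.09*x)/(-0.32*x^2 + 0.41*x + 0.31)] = (-0.0288*x^2 + 1.0752*x - 0.7167)/(0.1024*x^4 - 0.2624*x^3 - 0.0303*x^2 + 0.2542*x + 0.0961)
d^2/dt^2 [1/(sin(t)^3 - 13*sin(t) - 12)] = (9*sin(t)^6 - 38*sin(t)^4 + 108*sin(t)^3 + 247*sin(t)^2 - 228*sin(t) - 338)/(-sin(t)^3 + 13*sin(t) + 12)^3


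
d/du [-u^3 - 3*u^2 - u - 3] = -3*u^2 - 6*u - 1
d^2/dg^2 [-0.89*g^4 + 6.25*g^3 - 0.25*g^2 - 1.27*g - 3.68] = -10.68*g^2 + 37.5*g - 0.5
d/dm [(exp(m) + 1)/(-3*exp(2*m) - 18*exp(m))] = (exp(2*m) + 2*exp(m) + 6)*exp(-m)/(3*(exp(2*m) + 12*exp(m) + 36))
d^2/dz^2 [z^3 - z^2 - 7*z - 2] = 6*z - 2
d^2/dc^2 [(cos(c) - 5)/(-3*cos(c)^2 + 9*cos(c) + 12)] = (-9*sin(c)^4*cos(c) + 17*sin(c)^4 - 141*sin(c)^2 - 47*cos(c)/4 - 75*cos(3*c)/4 + cos(5*c)/2 - 30)/(3*(sin(c)^2 + 3*cos(c) + 3)^3)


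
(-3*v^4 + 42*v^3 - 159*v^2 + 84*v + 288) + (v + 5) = -3*v^4 + 42*v^3 - 159*v^2 + 85*v + 293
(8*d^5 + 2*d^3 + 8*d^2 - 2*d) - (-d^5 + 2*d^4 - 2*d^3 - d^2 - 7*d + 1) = 9*d^5 - 2*d^4 + 4*d^3 + 9*d^2 + 5*d - 1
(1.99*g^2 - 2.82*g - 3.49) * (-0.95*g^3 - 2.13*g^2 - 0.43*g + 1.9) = -1.8905*g^5 - 1.5597*g^4 + 8.4664*g^3 + 12.4273*g^2 - 3.8573*g - 6.631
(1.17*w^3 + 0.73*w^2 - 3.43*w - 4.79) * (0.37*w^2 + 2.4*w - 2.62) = 0.4329*w^5 + 3.0781*w^4 - 2.5825*w^3 - 11.9169*w^2 - 2.5094*w + 12.5498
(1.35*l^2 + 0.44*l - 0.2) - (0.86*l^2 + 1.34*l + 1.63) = 0.49*l^2 - 0.9*l - 1.83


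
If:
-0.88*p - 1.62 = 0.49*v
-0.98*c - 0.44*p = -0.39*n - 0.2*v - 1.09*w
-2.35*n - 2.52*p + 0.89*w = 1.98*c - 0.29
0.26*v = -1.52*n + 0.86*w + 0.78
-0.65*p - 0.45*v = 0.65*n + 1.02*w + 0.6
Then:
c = 0.83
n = 0.80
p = -1.22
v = -1.11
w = 0.17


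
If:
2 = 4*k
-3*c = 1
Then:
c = -1/3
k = 1/2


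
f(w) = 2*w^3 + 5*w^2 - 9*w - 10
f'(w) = 6*w^2 + 10*w - 9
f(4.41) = 219.08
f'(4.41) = 151.79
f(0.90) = -12.59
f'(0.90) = 4.86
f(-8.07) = -662.86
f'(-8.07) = 301.05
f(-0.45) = -5.12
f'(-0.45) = -12.28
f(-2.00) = 12.00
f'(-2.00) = -5.00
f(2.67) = 39.68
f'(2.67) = 60.47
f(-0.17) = -8.34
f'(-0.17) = -10.53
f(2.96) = 59.04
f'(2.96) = 73.17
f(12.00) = 4058.00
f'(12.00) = 975.00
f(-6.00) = -208.00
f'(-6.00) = 147.00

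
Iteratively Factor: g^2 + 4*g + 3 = (g + 1)*(g + 3)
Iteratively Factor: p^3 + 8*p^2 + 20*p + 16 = (p + 2)*(p^2 + 6*p + 8) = (p + 2)*(p + 4)*(p + 2)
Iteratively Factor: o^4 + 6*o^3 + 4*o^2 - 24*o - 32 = (o + 2)*(o^3 + 4*o^2 - 4*o - 16) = (o + 2)^2*(o^2 + 2*o - 8) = (o - 2)*(o + 2)^2*(o + 4)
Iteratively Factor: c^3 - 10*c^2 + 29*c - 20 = (c - 4)*(c^2 - 6*c + 5) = (c - 5)*(c - 4)*(c - 1)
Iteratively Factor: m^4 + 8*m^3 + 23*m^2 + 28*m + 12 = (m + 2)*(m^3 + 6*m^2 + 11*m + 6) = (m + 2)^2*(m^2 + 4*m + 3) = (m + 1)*(m + 2)^2*(m + 3)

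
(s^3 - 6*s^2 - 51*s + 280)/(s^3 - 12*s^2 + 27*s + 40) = (s + 7)/(s + 1)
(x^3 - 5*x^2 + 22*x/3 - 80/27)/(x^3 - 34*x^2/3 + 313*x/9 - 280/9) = (x - 2/3)/(x - 7)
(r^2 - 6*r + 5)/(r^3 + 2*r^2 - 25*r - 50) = (r - 1)/(r^2 + 7*r + 10)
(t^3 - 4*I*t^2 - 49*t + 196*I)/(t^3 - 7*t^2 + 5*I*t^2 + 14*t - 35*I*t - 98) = (t^2 + t*(7 - 4*I) - 28*I)/(t^2 + 5*I*t + 14)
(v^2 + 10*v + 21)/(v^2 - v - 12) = (v + 7)/(v - 4)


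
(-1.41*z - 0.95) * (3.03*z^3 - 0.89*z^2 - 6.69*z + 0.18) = -4.2723*z^4 - 1.6236*z^3 + 10.2784*z^2 + 6.1017*z - 0.171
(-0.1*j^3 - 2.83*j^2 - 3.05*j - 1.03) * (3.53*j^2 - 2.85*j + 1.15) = -0.353*j^5 - 9.7049*j^4 - 2.816*j^3 + 1.8021*j^2 - 0.571999999999999*j - 1.1845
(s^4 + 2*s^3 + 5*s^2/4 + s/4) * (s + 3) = s^5 + 5*s^4 + 29*s^3/4 + 4*s^2 + 3*s/4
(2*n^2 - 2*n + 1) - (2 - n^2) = 3*n^2 - 2*n - 1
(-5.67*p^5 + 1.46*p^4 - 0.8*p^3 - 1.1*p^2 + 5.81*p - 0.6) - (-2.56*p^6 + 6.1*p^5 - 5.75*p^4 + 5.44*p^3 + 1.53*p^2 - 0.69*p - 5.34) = 2.56*p^6 - 11.77*p^5 + 7.21*p^4 - 6.24*p^3 - 2.63*p^2 + 6.5*p + 4.74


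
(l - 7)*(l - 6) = l^2 - 13*l + 42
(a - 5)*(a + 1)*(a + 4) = a^3 - 21*a - 20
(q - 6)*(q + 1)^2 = q^3 - 4*q^2 - 11*q - 6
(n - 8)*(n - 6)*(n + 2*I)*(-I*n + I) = -I*n^4 + 2*n^3 + 15*I*n^3 - 30*n^2 - 62*I*n^2 + 124*n + 48*I*n - 96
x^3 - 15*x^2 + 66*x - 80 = (x - 8)*(x - 5)*(x - 2)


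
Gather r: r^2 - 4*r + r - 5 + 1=r^2 - 3*r - 4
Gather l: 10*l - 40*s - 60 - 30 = 10*l - 40*s - 90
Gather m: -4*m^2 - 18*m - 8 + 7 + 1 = -4*m^2 - 18*m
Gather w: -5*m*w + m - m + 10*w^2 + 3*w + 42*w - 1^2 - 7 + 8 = 10*w^2 + w*(45 - 5*m)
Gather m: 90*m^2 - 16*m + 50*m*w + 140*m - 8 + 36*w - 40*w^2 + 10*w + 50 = 90*m^2 + m*(50*w + 124) - 40*w^2 + 46*w + 42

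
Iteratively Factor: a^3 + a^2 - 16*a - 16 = (a + 1)*(a^2 - 16) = (a - 4)*(a + 1)*(a + 4)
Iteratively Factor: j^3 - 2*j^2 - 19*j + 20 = (j - 1)*(j^2 - j - 20) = (j - 1)*(j + 4)*(j - 5)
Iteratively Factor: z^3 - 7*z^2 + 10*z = (z)*(z^2 - 7*z + 10) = z*(z - 2)*(z - 5)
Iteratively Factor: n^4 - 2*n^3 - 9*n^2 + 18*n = (n - 2)*(n^3 - 9*n) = (n - 3)*(n - 2)*(n^2 + 3*n) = (n - 3)*(n - 2)*(n + 3)*(n)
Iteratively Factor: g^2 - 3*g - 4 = (g + 1)*(g - 4)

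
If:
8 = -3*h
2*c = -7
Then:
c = -7/2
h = -8/3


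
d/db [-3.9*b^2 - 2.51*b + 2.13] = -7.8*b - 2.51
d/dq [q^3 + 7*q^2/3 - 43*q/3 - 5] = 3*q^2 + 14*q/3 - 43/3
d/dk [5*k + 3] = 5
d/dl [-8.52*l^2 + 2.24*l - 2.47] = 2.24 - 17.04*l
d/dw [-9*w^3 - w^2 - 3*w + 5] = -27*w^2 - 2*w - 3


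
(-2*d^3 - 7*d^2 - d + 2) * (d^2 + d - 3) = -2*d^5 - 9*d^4 - 2*d^3 + 22*d^2 + 5*d - 6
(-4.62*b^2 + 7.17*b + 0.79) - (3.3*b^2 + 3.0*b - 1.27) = -7.92*b^2 + 4.17*b + 2.06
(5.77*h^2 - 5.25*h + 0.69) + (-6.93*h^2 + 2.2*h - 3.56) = -1.16*h^2 - 3.05*h - 2.87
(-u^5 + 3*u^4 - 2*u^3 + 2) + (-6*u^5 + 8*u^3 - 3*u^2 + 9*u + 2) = -7*u^5 + 3*u^4 + 6*u^3 - 3*u^2 + 9*u + 4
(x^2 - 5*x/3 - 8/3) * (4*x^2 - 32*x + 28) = 4*x^4 - 116*x^3/3 + 212*x^2/3 + 116*x/3 - 224/3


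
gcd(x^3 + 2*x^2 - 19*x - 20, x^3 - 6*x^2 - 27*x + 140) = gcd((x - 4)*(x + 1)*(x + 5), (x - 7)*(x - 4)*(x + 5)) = x^2 + x - 20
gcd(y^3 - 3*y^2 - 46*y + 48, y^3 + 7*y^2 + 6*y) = y + 6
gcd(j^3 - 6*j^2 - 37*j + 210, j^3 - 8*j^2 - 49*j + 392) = j - 7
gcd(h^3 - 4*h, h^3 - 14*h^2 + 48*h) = h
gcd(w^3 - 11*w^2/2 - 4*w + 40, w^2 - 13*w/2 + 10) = w - 4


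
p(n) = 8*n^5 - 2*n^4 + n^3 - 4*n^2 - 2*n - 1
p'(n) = 40*n^4 - 8*n^3 + 3*n^2 - 8*n - 2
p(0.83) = -2.64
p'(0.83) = 7.84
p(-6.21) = -77240.29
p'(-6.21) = 61566.83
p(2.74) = 1106.83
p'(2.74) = 2088.60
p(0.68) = -3.16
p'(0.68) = -0.02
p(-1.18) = -28.03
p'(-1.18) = 102.31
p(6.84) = 115516.60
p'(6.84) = 85079.22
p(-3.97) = -8504.86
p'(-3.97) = 10513.85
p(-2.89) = -1805.08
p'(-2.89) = 3029.58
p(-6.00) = -65149.00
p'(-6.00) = 53722.00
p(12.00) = 1950311.00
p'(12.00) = 815950.00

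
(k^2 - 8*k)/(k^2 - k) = (k - 8)/(k - 1)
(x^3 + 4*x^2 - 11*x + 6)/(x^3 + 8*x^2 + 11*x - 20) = (x^2 + 5*x - 6)/(x^2 + 9*x + 20)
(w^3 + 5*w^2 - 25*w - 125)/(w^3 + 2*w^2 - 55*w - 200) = (w - 5)/(w - 8)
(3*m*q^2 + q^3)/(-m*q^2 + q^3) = (3*m + q)/(-m + q)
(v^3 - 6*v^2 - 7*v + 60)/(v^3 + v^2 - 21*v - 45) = (v - 4)/(v + 3)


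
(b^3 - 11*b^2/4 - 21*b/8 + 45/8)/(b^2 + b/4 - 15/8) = b - 3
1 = 1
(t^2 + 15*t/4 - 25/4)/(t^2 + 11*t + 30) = (t - 5/4)/(t + 6)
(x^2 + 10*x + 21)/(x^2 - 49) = (x + 3)/(x - 7)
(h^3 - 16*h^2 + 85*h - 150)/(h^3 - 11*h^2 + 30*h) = (h - 5)/h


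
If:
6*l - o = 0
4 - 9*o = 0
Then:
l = 2/27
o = 4/9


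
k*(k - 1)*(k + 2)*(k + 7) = k^4 + 8*k^3 + 5*k^2 - 14*k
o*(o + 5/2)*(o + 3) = o^3 + 11*o^2/2 + 15*o/2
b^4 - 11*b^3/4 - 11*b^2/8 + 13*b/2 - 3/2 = (b - 2)^2*(b - 1/4)*(b + 3/2)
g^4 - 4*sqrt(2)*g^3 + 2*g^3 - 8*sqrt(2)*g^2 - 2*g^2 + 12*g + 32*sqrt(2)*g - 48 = (g - 2)*(g + 4)*(g - 3*sqrt(2))*(g - sqrt(2))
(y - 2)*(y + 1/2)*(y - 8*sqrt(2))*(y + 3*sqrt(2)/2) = y^4 - 13*sqrt(2)*y^3/2 - 3*y^3/2 - 25*y^2 + 39*sqrt(2)*y^2/4 + 13*sqrt(2)*y/2 + 36*y + 24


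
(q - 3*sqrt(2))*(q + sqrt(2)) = q^2 - 2*sqrt(2)*q - 6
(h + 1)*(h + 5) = h^2 + 6*h + 5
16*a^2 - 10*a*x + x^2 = (-8*a + x)*(-2*a + x)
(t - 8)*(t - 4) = t^2 - 12*t + 32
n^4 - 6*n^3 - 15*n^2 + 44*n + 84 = (n - 7)*(n - 3)*(n + 2)^2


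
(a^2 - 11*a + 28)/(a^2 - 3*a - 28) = (a - 4)/(a + 4)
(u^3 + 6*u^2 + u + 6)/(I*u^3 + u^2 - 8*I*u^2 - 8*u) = (-I*u^2 + u*(1 - 6*I) + 6)/(u*(u - 8))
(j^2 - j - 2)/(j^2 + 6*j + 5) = (j - 2)/(j + 5)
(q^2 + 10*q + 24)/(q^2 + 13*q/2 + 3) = 2*(q + 4)/(2*q + 1)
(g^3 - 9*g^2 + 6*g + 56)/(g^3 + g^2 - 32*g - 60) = (g^2 - 11*g + 28)/(g^2 - g - 30)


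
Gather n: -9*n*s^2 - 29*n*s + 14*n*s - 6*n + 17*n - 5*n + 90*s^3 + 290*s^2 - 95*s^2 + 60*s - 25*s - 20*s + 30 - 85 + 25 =n*(-9*s^2 - 15*s + 6) + 90*s^3 + 195*s^2 + 15*s - 30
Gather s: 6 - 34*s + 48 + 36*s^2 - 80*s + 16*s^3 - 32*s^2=16*s^3 + 4*s^2 - 114*s + 54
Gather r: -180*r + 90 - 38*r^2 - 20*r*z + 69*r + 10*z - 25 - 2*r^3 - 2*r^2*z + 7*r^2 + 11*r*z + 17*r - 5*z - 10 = -2*r^3 + r^2*(-2*z - 31) + r*(-9*z - 94) + 5*z + 55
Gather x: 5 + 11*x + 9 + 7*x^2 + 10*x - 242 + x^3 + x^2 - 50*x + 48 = x^3 + 8*x^2 - 29*x - 180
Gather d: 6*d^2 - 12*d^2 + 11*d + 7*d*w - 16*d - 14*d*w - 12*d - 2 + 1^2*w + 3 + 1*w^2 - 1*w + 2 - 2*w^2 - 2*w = -6*d^2 + d*(-7*w - 17) - w^2 - 2*w + 3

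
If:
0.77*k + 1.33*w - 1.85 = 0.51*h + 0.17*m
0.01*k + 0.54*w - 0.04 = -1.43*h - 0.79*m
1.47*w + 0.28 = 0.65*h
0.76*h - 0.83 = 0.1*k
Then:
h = 1.35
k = 2.00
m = -2.71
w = 0.41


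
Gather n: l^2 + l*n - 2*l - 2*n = l^2 - 2*l + n*(l - 2)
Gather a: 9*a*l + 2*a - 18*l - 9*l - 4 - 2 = a*(9*l + 2) - 27*l - 6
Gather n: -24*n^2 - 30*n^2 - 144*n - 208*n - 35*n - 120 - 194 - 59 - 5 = -54*n^2 - 387*n - 378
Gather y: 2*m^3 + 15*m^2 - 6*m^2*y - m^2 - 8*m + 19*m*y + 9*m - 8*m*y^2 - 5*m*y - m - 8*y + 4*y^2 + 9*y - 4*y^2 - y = 2*m^3 + 14*m^2 - 8*m*y^2 + y*(-6*m^2 + 14*m)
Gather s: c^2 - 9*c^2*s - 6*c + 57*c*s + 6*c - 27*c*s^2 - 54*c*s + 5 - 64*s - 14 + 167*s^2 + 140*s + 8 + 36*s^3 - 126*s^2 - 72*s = c^2 + 36*s^3 + s^2*(41 - 27*c) + s*(-9*c^2 + 3*c + 4) - 1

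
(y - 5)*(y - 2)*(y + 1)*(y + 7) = y^4 + y^3 - 39*y^2 + 31*y + 70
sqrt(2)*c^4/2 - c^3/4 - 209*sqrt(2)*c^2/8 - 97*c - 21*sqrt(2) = (c/2 + sqrt(2))*(c - 6*sqrt(2))*(c + 7*sqrt(2)/2)*(sqrt(2)*c + 1/2)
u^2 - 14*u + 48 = (u - 8)*(u - 6)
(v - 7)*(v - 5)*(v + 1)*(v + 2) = v^4 - 9*v^3 + v^2 + 81*v + 70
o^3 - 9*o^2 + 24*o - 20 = (o - 5)*(o - 2)^2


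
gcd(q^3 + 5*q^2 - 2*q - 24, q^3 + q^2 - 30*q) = 1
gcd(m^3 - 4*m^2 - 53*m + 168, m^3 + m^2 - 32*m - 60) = 1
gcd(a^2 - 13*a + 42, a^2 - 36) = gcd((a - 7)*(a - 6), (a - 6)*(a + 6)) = a - 6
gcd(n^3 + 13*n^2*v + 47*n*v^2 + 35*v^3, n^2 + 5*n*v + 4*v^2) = n + v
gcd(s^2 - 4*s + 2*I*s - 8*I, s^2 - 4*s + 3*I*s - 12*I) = s - 4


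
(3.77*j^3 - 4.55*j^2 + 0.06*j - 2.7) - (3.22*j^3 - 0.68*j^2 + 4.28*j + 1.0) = 0.55*j^3 - 3.87*j^2 - 4.22*j - 3.7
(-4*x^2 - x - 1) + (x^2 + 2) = -3*x^2 - x + 1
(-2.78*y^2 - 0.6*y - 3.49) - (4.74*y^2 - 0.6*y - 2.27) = -7.52*y^2 - 1.22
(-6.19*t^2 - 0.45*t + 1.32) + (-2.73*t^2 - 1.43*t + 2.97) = -8.92*t^2 - 1.88*t + 4.29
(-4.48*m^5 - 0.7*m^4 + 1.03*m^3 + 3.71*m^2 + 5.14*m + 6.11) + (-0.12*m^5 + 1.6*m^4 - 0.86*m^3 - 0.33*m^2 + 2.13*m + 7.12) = -4.6*m^5 + 0.9*m^4 + 0.17*m^3 + 3.38*m^2 + 7.27*m + 13.23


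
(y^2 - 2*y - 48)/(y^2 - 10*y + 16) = (y + 6)/(y - 2)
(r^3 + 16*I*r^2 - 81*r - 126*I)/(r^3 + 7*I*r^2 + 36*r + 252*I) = (r + 3*I)/(r - 6*I)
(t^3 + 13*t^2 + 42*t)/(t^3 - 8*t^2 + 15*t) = (t^2 + 13*t + 42)/(t^2 - 8*t + 15)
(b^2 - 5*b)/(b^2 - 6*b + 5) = b/(b - 1)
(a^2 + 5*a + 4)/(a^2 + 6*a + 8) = (a + 1)/(a + 2)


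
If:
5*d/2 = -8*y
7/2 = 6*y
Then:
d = -28/15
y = 7/12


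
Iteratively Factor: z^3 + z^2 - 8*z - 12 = (z - 3)*(z^2 + 4*z + 4) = (z - 3)*(z + 2)*(z + 2)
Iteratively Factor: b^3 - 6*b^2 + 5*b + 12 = (b - 4)*(b^2 - 2*b - 3) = (b - 4)*(b - 3)*(b + 1)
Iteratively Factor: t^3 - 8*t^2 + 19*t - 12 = (t - 3)*(t^2 - 5*t + 4) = (t - 3)*(t - 1)*(t - 4)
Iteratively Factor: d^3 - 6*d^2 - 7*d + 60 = (d + 3)*(d^2 - 9*d + 20) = (d - 4)*(d + 3)*(d - 5)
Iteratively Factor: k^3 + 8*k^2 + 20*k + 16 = (k + 4)*(k^2 + 4*k + 4) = (k + 2)*(k + 4)*(k + 2)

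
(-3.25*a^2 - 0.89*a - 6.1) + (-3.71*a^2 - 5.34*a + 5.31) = -6.96*a^2 - 6.23*a - 0.79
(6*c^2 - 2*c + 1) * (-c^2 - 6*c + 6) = -6*c^4 - 34*c^3 + 47*c^2 - 18*c + 6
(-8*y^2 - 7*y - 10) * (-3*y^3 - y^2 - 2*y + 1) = 24*y^5 + 29*y^4 + 53*y^3 + 16*y^2 + 13*y - 10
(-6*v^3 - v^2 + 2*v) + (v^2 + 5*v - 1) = -6*v^3 + 7*v - 1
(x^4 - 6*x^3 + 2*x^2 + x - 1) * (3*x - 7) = 3*x^5 - 25*x^4 + 48*x^3 - 11*x^2 - 10*x + 7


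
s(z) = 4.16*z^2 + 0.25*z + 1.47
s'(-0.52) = -4.08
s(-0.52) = 2.46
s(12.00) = 603.51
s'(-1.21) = -9.82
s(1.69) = 13.77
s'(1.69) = 14.31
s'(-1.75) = -14.31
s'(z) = 8.32*z + 0.25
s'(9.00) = 75.13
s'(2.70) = 22.71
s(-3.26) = 44.87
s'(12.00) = 100.09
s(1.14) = 7.16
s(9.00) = 340.68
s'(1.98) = 16.72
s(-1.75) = 13.77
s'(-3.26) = -26.87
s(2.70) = 32.47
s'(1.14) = 9.73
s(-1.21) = 7.26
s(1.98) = 18.27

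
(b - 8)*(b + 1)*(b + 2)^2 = b^4 - 3*b^3 - 32*b^2 - 60*b - 32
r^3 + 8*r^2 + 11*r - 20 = (r - 1)*(r + 4)*(r + 5)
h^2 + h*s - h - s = (h - 1)*(h + s)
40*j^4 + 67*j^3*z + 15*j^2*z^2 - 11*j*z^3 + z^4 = (-8*j + z)*(-5*j + z)*(j + z)^2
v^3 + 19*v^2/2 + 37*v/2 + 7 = (v + 1/2)*(v + 2)*(v + 7)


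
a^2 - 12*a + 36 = (a - 6)^2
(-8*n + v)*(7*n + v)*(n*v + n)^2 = -56*n^4*v^2 - 112*n^4*v - 56*n^4 - n^3*v^3 - 2*n^3*v^2 - n^3*v + n^2*v^4 + 2*n^2*v^3 + n^2*v^2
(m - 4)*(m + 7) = m^2 + 3*m - 28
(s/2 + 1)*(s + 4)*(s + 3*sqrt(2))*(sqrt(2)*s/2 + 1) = sqrt(2)*s^4/4 + 2*s^3 + 3*sqrt(2)*s^3/2 + 7*sqrt(2)*s^2/2 + 12*s^2 + 9*sqrt(2)*s + 16*s + 12*sqrt(2)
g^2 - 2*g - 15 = (g - 5)*(g + 3)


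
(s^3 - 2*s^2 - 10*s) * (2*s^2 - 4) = 2*s^5 - 4*s^4 - 24*s^3 + 8*s^2 + 40*s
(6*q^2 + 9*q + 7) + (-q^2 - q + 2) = 5*q^2 + 8*q + 9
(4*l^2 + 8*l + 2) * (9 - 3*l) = -12*l^3 + 12*l^2 + 66*l + 18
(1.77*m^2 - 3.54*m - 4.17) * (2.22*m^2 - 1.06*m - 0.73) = 3.9294*m^4 - 9.735*m^3 - 6.7971*m^2 + 7.0044*m + 3.0441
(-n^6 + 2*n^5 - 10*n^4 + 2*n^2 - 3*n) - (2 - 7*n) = -n^6 + 2*n^5 - 10*n^4 + 2*n^2 + 4*n - 2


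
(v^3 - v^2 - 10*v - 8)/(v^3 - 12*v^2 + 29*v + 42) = (v^2 - 2*v - 8)/(v^2 - 13*v + 42)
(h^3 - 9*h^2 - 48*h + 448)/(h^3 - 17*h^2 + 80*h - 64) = (h + 7)/(h - 1)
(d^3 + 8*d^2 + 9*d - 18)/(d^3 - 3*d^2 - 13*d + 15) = (d + 6)/(d - 5)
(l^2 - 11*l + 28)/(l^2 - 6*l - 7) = (l - 4)/(l + 1)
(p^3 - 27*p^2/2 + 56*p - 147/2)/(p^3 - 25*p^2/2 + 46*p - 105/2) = (2*p - 7)/(2*p - 5)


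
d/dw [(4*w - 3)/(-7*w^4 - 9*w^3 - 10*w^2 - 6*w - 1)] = (84*w^4 - 12*w^3 - 41*w^2 - 60*w - 22)/(49*w^8 + 126*w^7 + 221*w^6 + 264*w^5 + 222*w^4 + 138*w^3 + 56*w^2 + 12*w + 1)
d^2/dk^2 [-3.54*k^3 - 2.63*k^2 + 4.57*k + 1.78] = -21.24*k - 5.26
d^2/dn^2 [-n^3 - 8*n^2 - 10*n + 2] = -6*n - 16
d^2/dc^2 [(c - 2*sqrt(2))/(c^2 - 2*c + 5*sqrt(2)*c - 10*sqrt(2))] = 2*((c - 2*sqrt(2))*(2*c - 2 + 5*sqrt(2))^2 + (-3*c - 3*sqrt(2) + 2)*(c^2 - 2*c + 5*sqrt(2)*c - 10*sqrt(2)))/(c^2 - 2*c + 5*sqrt(2)*c - 10*sqrt(2))^3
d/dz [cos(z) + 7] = -sin(z)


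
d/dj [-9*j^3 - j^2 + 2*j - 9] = -27*j^2 - 2*j + 2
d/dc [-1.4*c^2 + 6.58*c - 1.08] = 6.58 - 2.8*c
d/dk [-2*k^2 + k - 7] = 1 - 4*k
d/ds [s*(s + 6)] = 2*s + 6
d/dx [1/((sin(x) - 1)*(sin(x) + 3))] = -2*(sin(x) + 1)*cos(x)/((sin(x) - 1)^2*(sin(x) + 3)^2)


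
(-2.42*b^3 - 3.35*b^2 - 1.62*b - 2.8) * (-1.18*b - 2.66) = 2.8556*b^4 + 10.3902*b^3 + 10.8226*b^2 + 7.6132*b + 7.448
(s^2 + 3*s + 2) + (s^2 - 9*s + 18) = 2*s^2 - 6*s + 20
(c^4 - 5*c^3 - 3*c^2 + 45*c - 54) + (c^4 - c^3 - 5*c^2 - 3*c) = 2*c^4 - 6*c^3 - 8*c^2 + 42*c - 54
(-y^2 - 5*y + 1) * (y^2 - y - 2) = -y^4 - 4*y^3 + 8*y^2 + 9*y - 2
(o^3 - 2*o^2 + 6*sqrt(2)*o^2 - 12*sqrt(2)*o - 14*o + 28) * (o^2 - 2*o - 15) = o^5 - 4*o^4 + 6*sqrt(2)*o^4 - 24*sqrt(2)*o^3 - 25*o^3 - 66*sqrt(2)*o^2 + 86*o^2 + 154*o + 180*sqrt(2)*o - 420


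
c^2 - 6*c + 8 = (c - 4)*(c - 2)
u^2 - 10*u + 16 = (u - 8)*(u - 2)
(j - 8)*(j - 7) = j^2 - 15*j + 56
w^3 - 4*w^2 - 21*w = w*(w - 7)*(w + 3)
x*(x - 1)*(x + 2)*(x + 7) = x^4 + 8*x^3 + 5*x^2 - 14*x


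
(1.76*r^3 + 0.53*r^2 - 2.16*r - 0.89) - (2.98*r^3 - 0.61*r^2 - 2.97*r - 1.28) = -1.22*r^3 + 1.14*r^2 + 0.81*r + 0.39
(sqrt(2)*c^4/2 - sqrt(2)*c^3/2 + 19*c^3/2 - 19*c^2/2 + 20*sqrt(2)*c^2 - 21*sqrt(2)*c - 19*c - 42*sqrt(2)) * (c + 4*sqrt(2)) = sqrt(2)*c^5/2 - sqrt(2)*c^4/2 + 27*c^4/2 - 27*c^3/2 + 58*sqrt(2)*c^3 - 59*sqrt(2)*c^2 + 141*c^2 - 168*c - 118*sqrt(2)*c - 336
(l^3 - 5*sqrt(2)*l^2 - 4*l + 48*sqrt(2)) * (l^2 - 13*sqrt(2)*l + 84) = l^5 - 18*sqrt(2)*l^4 + 210*l^3 - 320*sqrt(2)*l^2 - 1584*l + 4032*sqrt(2)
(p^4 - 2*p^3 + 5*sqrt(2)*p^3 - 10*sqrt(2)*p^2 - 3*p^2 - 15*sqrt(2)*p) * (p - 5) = p^5 - 7*p^4 + 5*sqrt(2)*p^4 - 35*sqrt(2)*p^3 + 7*p^3 + 15*p^2 + 35*sqrt(2)*p^2 + 75*sqrt(2)*p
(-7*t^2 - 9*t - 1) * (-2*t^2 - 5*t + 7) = 14*t^4 + 53*t^3 - 2*t^2 - 58*t - 7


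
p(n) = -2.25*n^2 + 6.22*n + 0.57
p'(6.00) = -20.78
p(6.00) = -43.11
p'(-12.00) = 60.22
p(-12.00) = -398.07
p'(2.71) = -5.98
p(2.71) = 0.90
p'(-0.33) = 7.70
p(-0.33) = -1.73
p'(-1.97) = 15.08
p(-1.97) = -20.42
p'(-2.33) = 16.70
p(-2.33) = -26.14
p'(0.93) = 2.04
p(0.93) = 4.41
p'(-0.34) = 7.75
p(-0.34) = -1.80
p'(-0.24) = 7.30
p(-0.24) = -1.05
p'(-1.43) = 12.66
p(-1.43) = -12.93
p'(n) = 6.22 - 4.5*n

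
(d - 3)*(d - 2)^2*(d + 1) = d^4 - 6*d^3 + 9*d^2 + 4*d - 12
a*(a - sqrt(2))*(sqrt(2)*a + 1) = sqrt(2)*a^3 - a^2 - sqrt(2)*a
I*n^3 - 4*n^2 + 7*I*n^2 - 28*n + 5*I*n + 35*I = (n + 7)*(n + 5*I)*(I*n + 1)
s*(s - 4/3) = s^2 - 4*s/3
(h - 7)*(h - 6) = h^2 - 13*h + 42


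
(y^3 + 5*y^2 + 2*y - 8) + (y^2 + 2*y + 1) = y^3 + 6*y^2 + 4*y - 7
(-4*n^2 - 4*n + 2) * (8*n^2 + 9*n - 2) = -32*n^4 - 68*n^3 - 12*n^2 + 26*n - 4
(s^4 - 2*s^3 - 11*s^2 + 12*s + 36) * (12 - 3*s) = -3*s^5 + 18*s^4 + 9*s^3 - 168*s^2 + 36*s + 432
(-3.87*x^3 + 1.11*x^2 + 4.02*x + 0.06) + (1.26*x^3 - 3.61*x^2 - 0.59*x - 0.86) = -2.61*x^3 - 2.5*x^2 + 3.43*x - 0.8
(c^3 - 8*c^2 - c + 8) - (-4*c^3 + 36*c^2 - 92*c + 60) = 5*c^3 - 44*c^2 + 91*c - 52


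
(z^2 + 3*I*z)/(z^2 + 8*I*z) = (z + 3*I)/(z + 8*I)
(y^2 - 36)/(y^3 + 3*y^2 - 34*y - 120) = (y + 6)/(y^2 + 9*y + 20)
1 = 1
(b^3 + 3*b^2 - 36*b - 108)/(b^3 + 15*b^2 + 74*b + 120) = (b^2 - 3*b - 18)/(b^2 + 9*b + 20)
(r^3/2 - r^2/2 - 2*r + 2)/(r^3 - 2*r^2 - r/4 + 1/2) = 2*(r^2 + r - 2)/(4*r^2 - 1)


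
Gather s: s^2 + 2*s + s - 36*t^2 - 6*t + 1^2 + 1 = s^2 + 3*s - 36*t^2 - 6*t + 2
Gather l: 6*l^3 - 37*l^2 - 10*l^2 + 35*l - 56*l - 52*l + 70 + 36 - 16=6*l^3 - 47*l^2 - 73*l + 90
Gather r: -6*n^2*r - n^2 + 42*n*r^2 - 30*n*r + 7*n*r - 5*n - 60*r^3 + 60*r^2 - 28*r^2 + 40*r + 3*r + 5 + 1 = -n^2 - 5*n - 60*r^3 + r^2*(42*n + 32) + r*(-6*n^2 - 23*n + 43) + 6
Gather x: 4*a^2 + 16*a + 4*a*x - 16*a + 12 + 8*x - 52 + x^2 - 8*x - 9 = 4*a^2 + 4*a*x + x^2 - 49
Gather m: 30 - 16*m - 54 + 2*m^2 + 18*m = 2*m^2 + 2*m - 24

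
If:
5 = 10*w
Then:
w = 1/2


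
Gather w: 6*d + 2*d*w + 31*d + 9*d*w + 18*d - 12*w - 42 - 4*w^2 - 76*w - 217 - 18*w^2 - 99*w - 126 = 55*d - 22*w^2 + w*(11*d - 187) - 385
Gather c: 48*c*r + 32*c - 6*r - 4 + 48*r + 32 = c*(48*r + 32) + 42*r + 28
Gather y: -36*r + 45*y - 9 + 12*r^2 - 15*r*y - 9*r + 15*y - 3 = 12*r^2 - 45*r + y*(60 - 15*r) - 12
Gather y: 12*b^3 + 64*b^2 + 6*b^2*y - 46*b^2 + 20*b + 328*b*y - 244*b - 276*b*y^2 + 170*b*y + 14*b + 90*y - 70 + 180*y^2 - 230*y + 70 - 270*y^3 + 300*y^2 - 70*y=12*b^3 + 18*b^2 - 210*b - 270*y^3 + y^2*(480 - 276*b) + y*(6*b^2 + 498*b - 210)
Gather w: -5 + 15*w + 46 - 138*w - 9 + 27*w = 32 - 96*w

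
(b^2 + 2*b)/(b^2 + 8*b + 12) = b/(b + 6)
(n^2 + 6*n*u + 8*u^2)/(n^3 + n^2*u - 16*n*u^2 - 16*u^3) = (-n - 2*u)/(-n^2 + 3*n*u + 4*u^2)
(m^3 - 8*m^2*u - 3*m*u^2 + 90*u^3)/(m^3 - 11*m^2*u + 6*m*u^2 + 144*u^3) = (-m + 5*u)/(-m + 8*u)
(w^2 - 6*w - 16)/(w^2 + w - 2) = (w - 8)/(w - 1)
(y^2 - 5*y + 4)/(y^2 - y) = (y - 4)/y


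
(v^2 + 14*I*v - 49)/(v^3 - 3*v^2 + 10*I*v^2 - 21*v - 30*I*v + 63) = (v + 7*I)/(v^2 + 3*v*(-1 + I) - 9*I)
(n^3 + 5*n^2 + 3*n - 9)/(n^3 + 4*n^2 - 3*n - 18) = (n - 1)/(n - 2)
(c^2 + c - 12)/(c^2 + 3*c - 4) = (c - 3)/(c - 1)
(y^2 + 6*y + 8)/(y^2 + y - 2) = (y + 4)/(y - 1)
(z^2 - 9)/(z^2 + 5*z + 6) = (z - 3)/(z + 2)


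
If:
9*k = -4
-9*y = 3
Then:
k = -4/9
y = -1/3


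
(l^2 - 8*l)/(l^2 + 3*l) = (l - 8)/(l + 3)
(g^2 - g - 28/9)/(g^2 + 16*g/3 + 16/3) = (g - 7/3)/(g + 4)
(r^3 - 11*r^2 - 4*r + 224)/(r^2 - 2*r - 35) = (r^2 - 4*r - 32)/(r + 5)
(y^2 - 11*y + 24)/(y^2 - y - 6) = (y - 8)/(y + 2)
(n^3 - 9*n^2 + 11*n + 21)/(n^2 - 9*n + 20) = (n^3 - 9*n^2 + 11*n + 21)/(n^2 - 9*n + 20)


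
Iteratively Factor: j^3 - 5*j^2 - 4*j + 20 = (j - 2)*(j^2 - 3*j - 10) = (j - 2)*(j + 2)*(j - 5)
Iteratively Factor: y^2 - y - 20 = (y - 5)*(y + 4)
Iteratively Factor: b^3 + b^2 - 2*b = (b + 2)*(b^2 - b) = (b - 1)*(b + 2)*(b)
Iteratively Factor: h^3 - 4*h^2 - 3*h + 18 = (h + 2)*(h^2 - 6*h + 9) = (h - 3)*(h + 2)*(h - 3)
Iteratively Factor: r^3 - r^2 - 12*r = (r)*(r^2 - r - 12) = r*(r + 3)*(r - 4)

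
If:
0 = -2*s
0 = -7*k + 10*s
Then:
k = 0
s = 0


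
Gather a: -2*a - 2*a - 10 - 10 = -4*a - 20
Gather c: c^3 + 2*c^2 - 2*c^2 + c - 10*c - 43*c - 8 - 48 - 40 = c^3 - 52*c - 96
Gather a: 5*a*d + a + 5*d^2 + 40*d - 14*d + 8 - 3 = a*(5*d + 1) + 5*d^2 + 26*d + 5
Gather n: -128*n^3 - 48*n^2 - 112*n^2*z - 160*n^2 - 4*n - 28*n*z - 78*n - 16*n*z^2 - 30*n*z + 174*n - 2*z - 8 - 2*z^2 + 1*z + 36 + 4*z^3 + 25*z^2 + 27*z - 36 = -128*n^3 + n^2*(-112*z - 208) + n*(-16*z^2 - 58*z + 92) + 4*z^3 + 23*z^2 + 26*z - 8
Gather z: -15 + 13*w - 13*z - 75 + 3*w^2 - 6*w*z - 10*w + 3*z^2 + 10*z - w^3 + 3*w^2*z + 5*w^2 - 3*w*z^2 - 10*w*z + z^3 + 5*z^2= -w^3 + 8*w^2 + 3*w + z^3 + z^2*(8 - 3*w) + z*(3*w^2 - 16*w - 3) - 90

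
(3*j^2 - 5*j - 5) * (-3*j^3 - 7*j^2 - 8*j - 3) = -9*j^5 - 6*j^4 + 26*j^3 + 66*j^2 + 55*j + 15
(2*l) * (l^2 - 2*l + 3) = 2*l^3 - 4*l^2 + 6*l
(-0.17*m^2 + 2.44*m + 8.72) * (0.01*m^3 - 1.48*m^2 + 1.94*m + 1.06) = -0.0017*m^5 + 0.276*m^4 - 3.8538*m^3 - 8.3522*m^2 + 19.5032*m + 9.2432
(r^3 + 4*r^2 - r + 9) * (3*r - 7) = 3*r^4 + 5*r^3 - 31*r^2 + 34*r - 63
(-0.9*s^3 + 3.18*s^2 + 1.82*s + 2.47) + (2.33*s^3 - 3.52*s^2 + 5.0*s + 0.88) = 1.43*s^3 - 0.34*s^2 + 6.82*s + 3.35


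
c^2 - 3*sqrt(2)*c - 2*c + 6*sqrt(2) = (c - 2)*(c - 3*sqrt(2))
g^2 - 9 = (g - 3)*(g + 3)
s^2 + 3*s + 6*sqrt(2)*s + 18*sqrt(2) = (s + 3)*(s + 6*sqrt(2))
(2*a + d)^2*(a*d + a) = 4*a^3*d + 4*a^3 + 4*a^2*d^2 + 4*a^2*d + a*d^3 + a*d^2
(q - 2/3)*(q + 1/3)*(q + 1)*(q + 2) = q^4 + 8*q^3/3 + 7*q^2/9 - 4*q/3 - 4/9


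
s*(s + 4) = s^2 + 4*s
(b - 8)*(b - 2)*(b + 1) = b^3 - 9*b^2 + 6*b + 16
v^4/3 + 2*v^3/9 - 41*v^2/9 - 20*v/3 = v*(v/3 + 1)*(v - 4)*(v + 5/3)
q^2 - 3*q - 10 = (q - 5)*(q + 2)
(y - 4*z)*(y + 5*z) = y^2 + y*z - 20*z^2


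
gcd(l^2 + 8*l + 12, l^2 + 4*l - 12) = l + 6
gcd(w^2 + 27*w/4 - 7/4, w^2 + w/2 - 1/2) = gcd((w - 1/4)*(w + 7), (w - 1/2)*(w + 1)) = 1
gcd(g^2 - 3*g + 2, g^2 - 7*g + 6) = g - 1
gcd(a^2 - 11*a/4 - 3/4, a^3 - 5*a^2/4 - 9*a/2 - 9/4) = a - 3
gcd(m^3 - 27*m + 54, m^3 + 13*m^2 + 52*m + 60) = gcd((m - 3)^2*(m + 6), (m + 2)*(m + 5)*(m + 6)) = m + 6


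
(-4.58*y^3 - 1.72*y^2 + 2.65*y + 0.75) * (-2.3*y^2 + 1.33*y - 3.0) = 10.534*y^5 - 2.1354*y^4 + 5.3574*y^3 + 6.9595*y^2 - 6.9525*y - 2.25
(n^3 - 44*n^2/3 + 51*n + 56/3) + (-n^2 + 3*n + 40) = n^3 - 47*n^2/3 + 54*n + 176/3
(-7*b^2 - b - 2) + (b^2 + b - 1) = -6*b^2 - 3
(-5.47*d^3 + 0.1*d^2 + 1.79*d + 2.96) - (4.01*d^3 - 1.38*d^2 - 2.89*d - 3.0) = -9.48*d^3 + 1.48*d^2 + 4.68*d + 5.96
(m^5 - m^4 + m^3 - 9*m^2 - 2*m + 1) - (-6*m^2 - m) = m^5 - m^4 + m^3 - 3*m^2 - m + 1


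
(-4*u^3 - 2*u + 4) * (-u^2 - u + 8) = 4*u^5 + 4*u^4 - 30*u^3 - 2*u^2 - 20*u + 32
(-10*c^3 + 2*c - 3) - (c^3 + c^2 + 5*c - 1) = -11*c^3 - c^2 - 3*c - 2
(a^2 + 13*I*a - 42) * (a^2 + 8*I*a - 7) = a^4 + 21*I*a^3 - 153*a^2 - 427*I*a + 294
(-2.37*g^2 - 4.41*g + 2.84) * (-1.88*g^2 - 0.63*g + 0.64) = 4.4556*g^4 + 9.7839*g^3 - 4.0777*g^2 - 4.6116*g + 1.8176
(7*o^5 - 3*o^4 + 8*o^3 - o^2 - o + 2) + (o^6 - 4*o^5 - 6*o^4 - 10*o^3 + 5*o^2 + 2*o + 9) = o^6 + 3*o^5 - 9*o^4 - 2*o^3 + 4*o^2 + o + 11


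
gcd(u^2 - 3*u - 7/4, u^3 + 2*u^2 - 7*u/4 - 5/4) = u + 1/2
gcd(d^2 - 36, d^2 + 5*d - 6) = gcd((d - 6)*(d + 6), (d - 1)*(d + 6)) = d + 6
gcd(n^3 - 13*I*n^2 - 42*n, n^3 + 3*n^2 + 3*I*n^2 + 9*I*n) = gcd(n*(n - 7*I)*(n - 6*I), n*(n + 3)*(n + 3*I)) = n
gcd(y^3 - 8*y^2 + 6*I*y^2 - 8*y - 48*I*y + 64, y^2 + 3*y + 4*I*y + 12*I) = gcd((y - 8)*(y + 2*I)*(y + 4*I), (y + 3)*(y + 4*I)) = y + 4*I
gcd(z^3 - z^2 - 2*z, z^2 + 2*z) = z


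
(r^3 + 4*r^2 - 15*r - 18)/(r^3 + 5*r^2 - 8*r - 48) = (r^2 + 7*r + 6)/(r^2 + 8*r + 16)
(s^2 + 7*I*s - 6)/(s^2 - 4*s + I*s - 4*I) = (s + 6*I)/(s - 4)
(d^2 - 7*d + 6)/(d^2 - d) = (d - 6)/d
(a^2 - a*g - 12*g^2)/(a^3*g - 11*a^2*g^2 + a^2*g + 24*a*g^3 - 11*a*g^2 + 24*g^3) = (a^2 - a*g - 12*g^2)/(g*(a^3 - 11*a^2*g + a^2 + 24*a*g^2 - 11*a*g + 24*g^2))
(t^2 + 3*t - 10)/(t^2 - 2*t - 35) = (t - 2)/(t - 7)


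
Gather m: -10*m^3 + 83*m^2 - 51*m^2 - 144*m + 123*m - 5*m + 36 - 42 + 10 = -10*m^3 + 32*m^2 - 26*m + 4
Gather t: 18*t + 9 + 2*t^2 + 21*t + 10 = 2*t^2 + 39*t + 19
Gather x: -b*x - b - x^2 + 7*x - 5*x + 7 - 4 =-b - x^2 + x*(2 - b) + 3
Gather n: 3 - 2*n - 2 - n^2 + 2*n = 1 - n^2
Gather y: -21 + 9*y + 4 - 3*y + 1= 6*y - 16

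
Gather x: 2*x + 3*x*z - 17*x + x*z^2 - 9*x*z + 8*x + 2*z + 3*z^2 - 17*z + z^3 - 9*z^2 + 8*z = x*(z^2 - 6*z - 7) + z^3 - 6*z^2 - 7*z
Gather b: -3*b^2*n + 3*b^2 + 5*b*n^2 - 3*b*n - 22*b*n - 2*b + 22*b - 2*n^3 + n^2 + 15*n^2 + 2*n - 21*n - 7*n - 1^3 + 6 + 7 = b^2*(3 - 3*n) + b*(5*n^2 - 25*n + 20) - 2*n^3 + 16*n^2 - 26*n + 12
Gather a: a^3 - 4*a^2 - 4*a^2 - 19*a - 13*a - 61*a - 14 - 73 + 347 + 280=a^3 - 8*a^2 - 93*a + 540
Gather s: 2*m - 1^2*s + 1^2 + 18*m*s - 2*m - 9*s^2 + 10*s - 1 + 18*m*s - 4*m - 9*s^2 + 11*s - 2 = -4*m - 18*s^2 + s*(36*m + 20) - 2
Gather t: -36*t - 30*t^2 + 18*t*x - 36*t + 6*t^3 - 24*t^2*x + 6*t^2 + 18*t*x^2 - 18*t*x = 6*t^3 + t^2*(-24*x - 24) + t*(18*x^2 - 72)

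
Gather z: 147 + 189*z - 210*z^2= -210*z^2 + 189*z + 147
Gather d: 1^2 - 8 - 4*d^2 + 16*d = -4*d^2 + 16*d - 7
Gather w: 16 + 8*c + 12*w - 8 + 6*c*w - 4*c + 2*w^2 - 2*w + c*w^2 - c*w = 4*c + w^2*(c + 2) + w*(5*c + 10) + 8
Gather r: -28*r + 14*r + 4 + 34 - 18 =20 - 14*r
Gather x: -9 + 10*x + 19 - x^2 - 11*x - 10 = -x^2 - x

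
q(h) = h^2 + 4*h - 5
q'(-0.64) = 2.72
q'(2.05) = 8.10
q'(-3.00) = -2.00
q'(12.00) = 28.00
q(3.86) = 25.34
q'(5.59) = 15.18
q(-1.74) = -8.93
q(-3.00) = -8.00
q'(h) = 2*h + 4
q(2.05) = 7.40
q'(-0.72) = 2.56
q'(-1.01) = 1.98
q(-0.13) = -5.50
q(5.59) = 48.61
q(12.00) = 187.00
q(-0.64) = -7.15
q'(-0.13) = 3.74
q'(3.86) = 11.72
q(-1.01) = -8.02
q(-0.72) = -7.36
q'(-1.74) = 0.52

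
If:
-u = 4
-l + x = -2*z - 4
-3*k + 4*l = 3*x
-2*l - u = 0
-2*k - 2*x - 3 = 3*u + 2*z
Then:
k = 25/3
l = 2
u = -4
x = -17/3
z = 11/6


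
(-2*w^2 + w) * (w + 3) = -2*w^3 - 5*w^2 + 3*w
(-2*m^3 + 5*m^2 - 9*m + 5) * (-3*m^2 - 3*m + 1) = 6*m^5 - 9*m^4 + 10*m^3 + 17*m^2 - 24*m + 5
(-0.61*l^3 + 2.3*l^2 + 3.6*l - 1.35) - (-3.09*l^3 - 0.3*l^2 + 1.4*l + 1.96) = 2.48*l^3 + 2.6*l^2 + 2.2*l - 3.31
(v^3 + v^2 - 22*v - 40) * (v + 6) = v^4 + 7*v^3 - 16*v^2 - 172*v - 240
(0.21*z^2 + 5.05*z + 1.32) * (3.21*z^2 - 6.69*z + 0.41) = 0.6741*z^4 + 14.8056*z^3 - 29.4612*z^2 - 6.7603*z + 0.5412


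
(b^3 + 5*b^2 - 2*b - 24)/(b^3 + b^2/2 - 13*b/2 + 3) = 2*(b + 4)/(2*b - 1)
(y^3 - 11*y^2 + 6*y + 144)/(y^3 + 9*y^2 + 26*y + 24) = (y^2 - 14*y + 48)/(y^2 + 6*y + 8)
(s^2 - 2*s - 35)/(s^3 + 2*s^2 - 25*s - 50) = (s - 7)/(s^2 - 3*s - 10)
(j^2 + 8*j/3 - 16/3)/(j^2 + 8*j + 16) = (j - 4/3)/(j + 4)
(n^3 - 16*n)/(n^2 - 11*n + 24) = n*(n^2 - 16)/(n^2 - 11*n + 24)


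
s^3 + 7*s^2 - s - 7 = (s - 1)*(s + 1)*(s + 7)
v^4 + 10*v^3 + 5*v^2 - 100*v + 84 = (v - 2)*(v - 1)*(v + 6)*(v + 7)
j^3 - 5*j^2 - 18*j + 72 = (j - 6)*(j - 3)*(j + 4)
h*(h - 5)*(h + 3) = h^3 - 2*h^2 - 15*h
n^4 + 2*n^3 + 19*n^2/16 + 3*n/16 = n*(n + 1/4)*(n + 3/4)*(n + 1)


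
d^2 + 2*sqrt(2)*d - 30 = (d - 3*sqrt(2))*(d + 5*sqrt(2))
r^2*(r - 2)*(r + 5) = r^4 + 3*r^3 - 10*r^2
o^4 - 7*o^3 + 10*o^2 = o^2*(o - 5)*(o - 2)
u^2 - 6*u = u*(u - 6)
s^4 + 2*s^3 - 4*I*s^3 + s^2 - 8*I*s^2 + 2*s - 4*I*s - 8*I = (s + 2)*(s - 4*I)*(s - I)*(s + I)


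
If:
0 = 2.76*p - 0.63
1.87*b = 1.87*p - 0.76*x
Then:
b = 0.228260869565217 - 0.406417112299465*x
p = 0.23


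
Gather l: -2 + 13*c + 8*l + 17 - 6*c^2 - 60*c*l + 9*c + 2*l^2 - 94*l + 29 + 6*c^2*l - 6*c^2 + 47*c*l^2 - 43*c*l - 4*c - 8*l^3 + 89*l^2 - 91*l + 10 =-12*c^2 + 18*c - 8*l^3 + l^2*(47*c + 91) + l*(6*c^2 - 103*c - 177) + 54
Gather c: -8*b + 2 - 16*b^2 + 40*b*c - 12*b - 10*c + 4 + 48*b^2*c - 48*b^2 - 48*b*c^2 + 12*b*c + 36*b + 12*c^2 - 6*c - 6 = -64*b^2 + 16*b + c^2*(12 - 48*b) + c*(48*b^2 + 52*b - 16)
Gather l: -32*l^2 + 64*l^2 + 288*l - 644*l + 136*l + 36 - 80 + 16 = 32*l^2 - 220*l - 28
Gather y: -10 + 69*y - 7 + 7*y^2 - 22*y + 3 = 7*y^2 + 47*y - 14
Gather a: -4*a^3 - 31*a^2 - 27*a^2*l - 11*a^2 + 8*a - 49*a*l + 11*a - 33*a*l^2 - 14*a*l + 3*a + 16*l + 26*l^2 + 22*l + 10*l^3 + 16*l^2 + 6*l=-4*a^3 + a^2*(-27*l - 42) + a*(-33*l^2 - 63*l + 22) + 10*l^3 + 42*l^2 + 44*l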